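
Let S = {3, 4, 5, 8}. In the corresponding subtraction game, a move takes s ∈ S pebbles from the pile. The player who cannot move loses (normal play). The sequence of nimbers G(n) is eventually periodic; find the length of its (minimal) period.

11

n :  0  1  2  3  4  5  6  7  8  9 10 11 12 13 14 15 16 17 18 19 20 21 22 23
G :  0  0  0  1  1  1  2  2  2  3  3  0  0  0  1  1  1  2  2  2  3  3  0  0
G(n+11) = G(n) holds for n = 0,…,7 (a full window of length max(S) = 8), so the sequence is purely periodic with period 11.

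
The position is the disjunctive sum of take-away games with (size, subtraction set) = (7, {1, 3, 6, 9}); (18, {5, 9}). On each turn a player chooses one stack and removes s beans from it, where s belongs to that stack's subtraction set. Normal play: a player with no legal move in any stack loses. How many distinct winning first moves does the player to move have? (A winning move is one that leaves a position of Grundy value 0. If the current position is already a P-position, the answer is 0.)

1

Stack A, S = {1, 3, 6, 9}:
n : 0 1 2 3 4 5 6 7
G : 0 1 0 1 0 1 2 3
G_A(7) = 3.
Stack B, S = {5, 9}:
G(0) = 0
G(1) = mex{} = 0
G(2) = mex{} = 0
G(3) = mex{} = 0
G(4) = mex{} = 0
G(5) = mex{0} = 1
G(6) = mex{0} = 1
G(7) = mex{0} = 1
G(8) = mex{0} = 1
G(9) = mex{0,0} = 1
G(10) = mex{1,0} = 2
G(11) = mex{1,0} = 2
G(12) = mex{1,0} = 2
G(13) = mex{1,0} = 2
G(14) = mex{1,1} = 0
G(15) = mex{2,1} = 0
G(16) = mex{2,1} = 0
G(17) = mex{2,1} = 0
G(18) = mex{2,1} = 0
G_B(18) = 0.
Combined Grundy value = 3 ⊕ 0 = 3.
A winning move leaves total XOR = 0, i.e. changes one component's Grundy value g to g ⊕ X where X is the current total.
Stack A: need g' = 3⊕3 = 0. Options: 7−1→G=2, 7−3→G=0, 7−6→G=1. Hits: 1.
Stack B: need g' = 0⊕3 = 3. Options: 18−5→G=2, 18−9→G=1. Hits: 0.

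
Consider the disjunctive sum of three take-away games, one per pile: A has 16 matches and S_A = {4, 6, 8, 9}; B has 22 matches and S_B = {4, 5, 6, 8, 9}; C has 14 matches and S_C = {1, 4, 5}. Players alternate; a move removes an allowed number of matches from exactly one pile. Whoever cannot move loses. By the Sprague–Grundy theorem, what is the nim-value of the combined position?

Pile A, S = {4, 6, 8, 9}:
G(0) = 0
G(1) = mex{} = 0
G(2) = mex{} = 0
G(3) = mex{} = 0
G(4) = mex{0} = 1
G(5) = mex{0} = 1
G(6) = mex{0,0} = 1
G(7) = mex{0,0} = 1
G(8) = mex{1,0,0} = 2
G(9) = mex{1,0,0,0} = 2
G(10) = mex{1,1,0,0} = 2
G(11) = mex{1,1,0,0} = 2
G(12) = mex{2,1,1,0} = 3
G(13) = mex{2,1,1,1} = 0
G(14) = mex{2,2,1,1} = 0
G(15) = mex{2,2,1,1} = 0
G(16) = mex{3,2,2,1} = 0
G_A(16) = 0.
Pile B, S = {4, 5, 6, 8, 9}:
n :  0  1  2  3  4  5  6  7  8  9 10 11 12 13 14 15 16 17 18 19 20 21 22
G :  0  0  0  0  1  1  1  1  2  2  2  2  3  0  0  0  0  1  1  1  1  2  2
G_B(22) = 2.
Pile C, S = {1, 4, 5}:
n :  0  1  2  3  4  5  6  7  8  9 10 11 12 13 14
G :  0  1  0  1  2  3  2  3  0  1  0  1  2  3  2
G_C(14) = 2.
Combined Grundy value = 0 ⊕ 2 ⊕ 2 = 0.

0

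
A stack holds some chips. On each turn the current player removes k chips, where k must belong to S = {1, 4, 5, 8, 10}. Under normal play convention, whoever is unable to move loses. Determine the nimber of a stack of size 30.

1

G(0) = 0
G(1) = mex{0} = 1
G(2) = mex{1} = 0
G(3) = mex{0} = 1
G(4) = mex{1,0} = 2
G(5) = mex{2,1,0} = 3
G(6) = mex{3,0,1} = 2
G(7) = mex{2,1,0} = 3
G(8) = mex{3,2,1,0} = 4
G(9) = mex{4,3,2,1} = 0
G(10) = mex{0,2,3,0,0} = 1
G(11) = mex{1,3,2,1,1} = 0
G(12) = mex{0,4,3,2,0} = 1
G(13) = mex{1,0,4,3,1} = 2
G(14) = mex{2,1,0,2,2} = 3
G(15) = mex{3,0,1,3,3} = 2
G(16) = mex{2,1,0,4,2} = 3
G(17) = mex{3,2,1,0,3} = 4
G(18) = mex{4,3,2,1,4} = 0
G(19) = mex{0,2,3,0,0} = 1
G(20) = mex{1,3,2,1,1} = 0
G(21) = mex{0,4,3,2,0} = 1
G(22) = mex{1,0,4,3,1} = 2
G(23) = mex{2,1,0,2,2} = 3
G(24) = mex{3,0,1,3,3} = 2
G(25) = mex{2,1,0,4,2} = 3
G(26) = mex{3,2,1,0,3} = 4
G(27) = mex{4,3,2,1,4} = 0
G(28) = mex{0,2,3,0,0} = 1
G(29) = mex{1,3,2,1,1} = 0
G(30) = mex{0,4,3,2,0} = 1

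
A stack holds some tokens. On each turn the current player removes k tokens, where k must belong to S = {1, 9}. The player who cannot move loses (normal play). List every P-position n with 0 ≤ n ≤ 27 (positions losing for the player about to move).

n :  0  1  2  3  4  5  6  7  8  9 10 11 12 13 14 15 16 17 18 19 20 21 22 23 24 25 26 27
G :  0  1  0  1  0  1  0  1  0  1  0  1  0  1  0  1  0  1  0  1  0  1  0  1  0  1  0  1
P-positions are exactly the n with G(n) = 0.

0, 2, 4, 6, 8, 10, 12, 14, 16, 18, 20, 22, 24, 26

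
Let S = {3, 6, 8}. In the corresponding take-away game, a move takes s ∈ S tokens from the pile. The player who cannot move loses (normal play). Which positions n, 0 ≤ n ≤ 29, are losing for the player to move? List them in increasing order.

n :  0  1  2  3  4  5  6  7  8  9 10 11 12 13 14 15 16 17 18 19 20 21 22 23 24 25 26 27 28 29
G :  0  0  0  1  1  1  2  2  2  3  3  0  0  0  1  1  1  2  2  2  3  3  0  0  0  1  1  1  2  2
P-positions are exactly the n with G(n) = 0.

0, 1, 2, 11, 12, 13, 22, 23, 24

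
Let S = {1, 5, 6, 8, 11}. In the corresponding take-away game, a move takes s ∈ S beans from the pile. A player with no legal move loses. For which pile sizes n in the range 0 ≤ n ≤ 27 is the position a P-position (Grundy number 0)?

n :  0  1  2  3  4  5  6  7  8  9 10 11 12 13 14 15 16 17 18 19 20 21 22 23 24 25 26 27
G :  0  1  0  1  0  1  2  3  2  3  2  3  4  5  0  1  0  1  0  1  2  3  2  3  2  3  4  5
P-positions are exactly the n with G(n) = 0.

0, 2, 4, 14, 16, 18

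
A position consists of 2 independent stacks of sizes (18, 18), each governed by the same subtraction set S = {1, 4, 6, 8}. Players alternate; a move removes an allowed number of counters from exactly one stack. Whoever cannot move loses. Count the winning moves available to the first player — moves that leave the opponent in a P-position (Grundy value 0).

0

All stacks use S = {1, 4, 6, 8}:
G(0) = 0
G(1) = mex{0} = 1
G(2) = mex{1} = 0
G(3) = mex{0} = 1
G(4) = mex{1,0} = 2
G(5) = mex{2,1} = 0
G(6) = mex{0,0,0} = 1
G(7) = mex{1,1,1} = 0
G(8) = mex{0,2,0,0} = 1
G(9) = mex{1,0,1,1} = 2
G(10) = mex{2,1,2,0} = 3
G(11) = mex{3,0,0,1} = 2
G(12) = mex{2,1,1,2} = 0
G(13) = mex{0,2,0,0} = 1
G(14) = mex{1,3,1,1} = 0
G(15) = mex{0,2,2,0} = 1
G(16) = mex{1,0,3,1} = 2
G(17) = mex{2,1,2,2} = 0
G(18) = mex{0,0,0,3} = 1
Stack A: G(18) = 1.
Stack B: G(18) = 1.
Combined Grundy value = 1 ⊕ 1 = 0.
A winning move leaves total XOR = 0, i.e. changes one component's Grundy value g to g ⊕ X where X is the current total.
Stack A: target g' = 1⊕0 = 1, but every legal move changes the Grundy value (mex property), so 0 moves.
Stack B: target g' = 1⊕0 = 1, but every legal move changes the Grundy value (mex property), so 0 moves.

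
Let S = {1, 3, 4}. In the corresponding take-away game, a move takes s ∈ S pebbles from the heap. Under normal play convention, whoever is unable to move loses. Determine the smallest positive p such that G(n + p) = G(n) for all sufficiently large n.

7

G(0) = 0
G(1) = mex{0} = 1
G(2) = mex{1} = 0
G(3) = mex{0,0} = 1
G(4) = mex{1,1,0} = 2
G(5) = mex{2,0,1} = 3
G(6) = mex{3,1,0} = 2
G(7) = mex{2,2,1} = 0
G(8) = mex{0,3,2} = 1
G(9) = mex{1,2,3} = 0
G(10) = mex{0,0,2} = 1
G(11) = mex{1,1,0} = 2
G(12) = mex{2,0,1} = 3
G(13) = mex{3,1,0} = 2
G(14) = mex{2,2,1} = 0
G(15) = mex{0,3,2} = 1
G(n+7) = G(n) holds for n = 0,…,3 (a full window of length max(S) = 4), so the sequence is purely periodic with period 7.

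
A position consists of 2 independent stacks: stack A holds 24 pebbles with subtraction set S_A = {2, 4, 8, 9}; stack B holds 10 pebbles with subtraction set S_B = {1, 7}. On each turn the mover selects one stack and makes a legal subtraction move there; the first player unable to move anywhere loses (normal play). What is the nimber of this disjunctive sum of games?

0

Stack A, S = {2, 4, 8, 9}:
n :  0  1  2  3  4  5  6  7  8  9 10 11 12 13 14 15 16 17 18 19 20 21 22 23 24
G :  0  0  1  1  2  2  0  0  1  1  2  2  0  0  1  1  2  2  0  0  1  1  2  2  0
G_A(24) = 0.
Stack B, S = {1, 7}:
G(0) = 0
G(1) = mex{0} = 1
G(2) = mex{1} = 0
G(3) = mex{0} = 1
G(4) = mex{1} = 0
G(5) = mex{0} = 1
G(6) = mex{1} = 0
G(7) = mex{0,0} = 1
G(8) = mex{1,1} = 0
G(9) = mex{0,0} = 1
G(10) = mex{1,1} = 0
G_B(10) = 0.
Combined Grundy value = 0 ⊕ 0 = 0.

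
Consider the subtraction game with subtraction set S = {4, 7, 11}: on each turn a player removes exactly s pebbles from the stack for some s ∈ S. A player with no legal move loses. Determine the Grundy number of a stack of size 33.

G(0) = 0
G(1) = mex{} = 0
G(2) = mex{} = 0
G(3) = mex{} = 0
G(4) = mex{0} = 1
G(5) = mex{0} = 1
G(6) = mex{0} = 1
G(7) = mex{0,0} = 1
G(8) = mex{1,0} = 2
G(9) = mex{1,0} = 2
G(10) = mex{1,0} = 2
G(11) = mex{1,1,0} = 2
G(12) = mex{2,1,0} = 3
G(13) = mex{2,1,0} = 3
G(14) = mex{2,1,0} = 3
G(15) = mex{2,2,1} = 0
G(16) = mex{3,2,1} = 0
G(17) = mex{3,2,1} = 0
G(18) = mex{3,2,1} = 0
G(19) = mex{0,3,2} = 1
G(20) = mex{0,3,2} = 1
G(21) = mex{0,3,2} = 1
G(22) = mex{0,0,2} = 1
G(23) = mex{1,0,3} = 2
G(24) = mex{1,0,3} = 2
G(25) = mex{1,0,3} = 2
G(26) = mex{1,1,0} = 2
G(27) = mex{2,1,0} = 3
G(28) = mex{2,1,0} = 3
G(29) = mex{2,1,0} = 3
G(30) = mex{2,2,1} = 0
G(31) = mex{3,2,1} = 0
G(32) = mex{3,2,1} = 0
G(33) = mex{3,2,1} = 0

0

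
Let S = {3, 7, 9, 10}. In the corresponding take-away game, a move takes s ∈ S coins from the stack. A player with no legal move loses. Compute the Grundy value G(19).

n :  0  1  2  3  4  5  6  7  8  9 10 11 12 13 14 15 16 17 18 19
G :  0  0  0  1  1  1  0  2  2  1  3  3  2  2  0  3  3  1  0  0

0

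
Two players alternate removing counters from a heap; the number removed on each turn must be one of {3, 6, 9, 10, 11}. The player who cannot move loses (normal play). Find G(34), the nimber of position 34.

2

G(0) = 0
G(1) = mex{} = 0
G(2) = mex{} = 0
G(3) = mex{0} = 1
G(4) = mex{0} = 1
G(5) = mex{0} = 1
G(6) = mex{1,0} = 2
G(7) = mex{1,0} = 2
G(8) = mex{1,0} = 2
G(9) = mex{2,1,0} = 3
G(10) = mex{2,1,0,0} = 3
G(11) = mex{2,1,0,0,0} = 3
G(12) = mex{3,2,1,0,0} = 4
G(13) = mex{3,2,1,1,0} = 4
G(14) = mex{3,2,1,1,1} = 0
G(15) = mex{4,3,2,1,1} = 0
G(16) = mex{4,3,2,2,1} = 0
G(17) = mex{0,3,2,2,2} = 1
G(18) = mex{0,4,3,2,2} = 1
G(19) = mex{0,4,3,3,2} = 1
G(20) = mex{1,0,3,3,3} = 2
G(21) = mex{1,0,4,3,3} = 2
G(22) = mex{1,0,4,4,3} = 2
G(23) = mex{2,1,0,4,4} = 3
G(24) = mex{2,1,0,0,4} = 3
G(25) = mex{2,1,0,0,0} = 3
G(26) = mex{3,2,1,0,0} = 4
G(27) = mex{3,2,1,1,0} = 4
G(28) = mex{3,2,1,1,1} = 0
G(29) = mex{4,3,2,1,1} = 0
G(30) = mex{4,3,2,2,1} = 0
G(31) = mex{0,3,2,2,2} = 1
G(32) = mex{0,4,3,2,2} = 1
G(33) = mex{0,4,3,3,2} = 1
G(34) = mex{1,0,3,3,3} = 2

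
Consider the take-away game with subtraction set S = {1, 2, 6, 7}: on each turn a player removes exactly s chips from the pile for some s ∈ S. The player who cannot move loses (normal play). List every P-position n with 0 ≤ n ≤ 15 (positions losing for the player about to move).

0, 3, 8, 11

n :  0  1  2  3  4  5  6  7  8  9 10 11 12 13 14 15
G :  0  1  2  0  1  2  3  4  0  1  2  0  1  2  3  4
P-positions are exactly the n with G(n) = 0.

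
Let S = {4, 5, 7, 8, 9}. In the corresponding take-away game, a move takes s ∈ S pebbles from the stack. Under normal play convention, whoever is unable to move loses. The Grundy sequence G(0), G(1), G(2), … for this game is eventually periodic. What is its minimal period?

13

n :  0  1  2  3  4  5  6  7  8  9 10 11 12 13 14 15 16 17 18 19 20 21 22 23 24 25 26 27
G :  0  0  0  0  1  1  1  1  2  2  2  2  3  0  0  0  0  1  1  1  1  2  2  2  2  3  0  0
G(n+13) = G(n) holds for n = 0,…,8 (a full window of length max(S) = 9), so the sequence is purely periodic with period 13.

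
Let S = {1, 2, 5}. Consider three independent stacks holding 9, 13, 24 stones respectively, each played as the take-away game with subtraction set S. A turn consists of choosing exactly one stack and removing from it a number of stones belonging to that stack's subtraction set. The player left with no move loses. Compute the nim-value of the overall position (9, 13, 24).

1

All stacks use S = {1, 2, 5}:
n :  0  1  2  3  4  5  6  7  8  9 10 11 12 13 14 15 16 17 18 19 20 21 22 23 24
G :  0  1  2  0  1  2  0  1  2  0  1  2  0  1  2  0  1  2  0  1  2  0  1  2  0
Stack A: G(9) = 0.
Stack B: G(13) = 1.
Stack C: G(24) = 0.
Combined Grundy value = 0 ⊕ 1 ⊕ 0 = 1.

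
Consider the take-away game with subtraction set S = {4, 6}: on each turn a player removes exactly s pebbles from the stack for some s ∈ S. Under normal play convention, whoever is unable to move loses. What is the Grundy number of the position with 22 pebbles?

0

n :  0  1  2  3  4  5  6  7  8  9 10 11 12 13 14 15 16 17 18 19 20 21 22
G :  0  0  0  0  1  1  1  1  2  2  0  0  0  0  1  1  1  1  2  2  0  0  0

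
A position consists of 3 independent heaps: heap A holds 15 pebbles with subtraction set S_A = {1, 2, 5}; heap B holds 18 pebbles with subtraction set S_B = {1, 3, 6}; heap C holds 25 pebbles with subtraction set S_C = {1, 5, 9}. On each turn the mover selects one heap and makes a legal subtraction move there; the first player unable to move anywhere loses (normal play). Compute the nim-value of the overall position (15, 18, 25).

1

Heap A, S = {1, 2, 5}:
n :  0  1  2  3  4  5  6  7  8  9 10 11 12 13 14 15
G :  0  1  2  0  1  2  0  1  2  0  1  2  0  1  2  0
G_A(15) = 0.
Heap B, S = {1, 3, 6}:
n :  0  1  2  3  4  5  6  7  8  9 10 11 12 13 14 15 16 17 18
G :  0  1  0  1  0  1  2  3  2  0  1  0  1  0  1  2  3  2  0
G_B(18) = 0.
Heap C, S = {1, 5, 9}:
G(0) = 0
G(1) = mex{0} = 1
G(2) = mex{1} = 0
G(3) = mex{0} = 1
G(4) = mex{1} = 0
G(5) = mex{0,0} = 1
G(6) = mex{1,1} = 0
G(7) = mex{0,0} = 1
G(8) = mex{1,1} = 0
G(9) = mex{0,0,0} = 1
G(10) = mex{1,1,1} = 0
G(11) = mex{0,0,0} = 1
G(12) = mex{1,1,1} = 0
G(13) = mex{0,0,0} = 1
G(14) = mex{1,1,1} = 0
G(15) = mex{0,0,0} = 1
G(16) = mex{1,1,1} = 0
G(17) = mex{0,0,0} = 1
G(18) = mex{1,1,1} = 0
G(19) = mex{0,0,0} = 1
G(20) = mex{1,1,1} = 0
G(21) = mex{0,0,0} = 1
G(22) = mex{1,1,1} = 0
G(23) = mex{0,0,0} = 1
G(24) = mex{1,1,1} = 0
G(25) = mex{0,0,0} = 1
G_C(25) = 1.
Combined Grundy value = 0 ⊕ 0 ⊕ 1 = 1.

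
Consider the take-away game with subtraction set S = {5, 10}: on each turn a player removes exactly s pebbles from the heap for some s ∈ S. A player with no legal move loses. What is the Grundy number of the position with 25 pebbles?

2

G(0) = 0
G(1) = mex{} = 0
G(2) = mex{} = 0
G(3) = mex{} = 0
G(4) = mex{} = 0
G(5) = mex{0} = 1
G(6) = mex{0} = 1
G(7) = mex{0} = 1
G(8) = mex{0} = 1
G(9) = mex{0} = 1
G(10) = mex{1,0} = 2
G(11) = mex{1,0} = 2
G(12) = mex{1,0} = 2
G(13) = mex{1,0} = 2
G(14) = mex{1,0} = 2
G(15) = mex{2,1} = 0
G(16) = mex{2,1} = 0
G(17) = mex{2,1} = 0
G(18) = mex{2,1} = 0
G(19) = mex{2,1} = 0
G(20) = mex{0,2} = 1
G(21) = mex{0,2} = 1
G(22) = mex{0,2} = 1
G(23) = mex{0,2} = 1
G(24) = mex{0,2} = 1
G(25) = mex{1,0} = 2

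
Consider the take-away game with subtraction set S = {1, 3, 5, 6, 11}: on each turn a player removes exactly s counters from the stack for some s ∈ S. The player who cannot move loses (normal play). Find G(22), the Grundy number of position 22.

G(0) = 0
G(1) = mex{0} = 1
G(2) = mex{1} = 0
G(3) = mex{0,0} = 1
G(4) = mex{1,1} = 0
G(5) = mex{0,0,0} = 1
G(6) = mex{1,1,1,0} = 2
G(7) = mex{2,0,0,1} = 3
G(8) = mex{3,1,1,0} = 2
G(9) = mex{2,2,0,1} = 3
G(10) = mex{3,3,1,0} = 2
G(11) = mex{2,2,2,1,0} = 3
G(12) = mex{3,3,3,2,1} = 0
G(13) = mex{0,2,2,3,0} = 1
G(14) = mex{1,3,3,2,1} = 0
G(15) = mex{0,0,2,3,0} = 1
G(16) = mex{1,1,3,2,1} = 0
G(17) = mex{0,0,0,3,2} = 1
G(18) = mex{1,1,1,0,3} = 2
G(19) = mex{2,0,0,1,2} = 3
G(20) = mex{3,1,1,0,3} = 2
G(21) = mex{2,2,0,1,2} = 3
G(22) = mex{3,3,1,0,3} = 2

2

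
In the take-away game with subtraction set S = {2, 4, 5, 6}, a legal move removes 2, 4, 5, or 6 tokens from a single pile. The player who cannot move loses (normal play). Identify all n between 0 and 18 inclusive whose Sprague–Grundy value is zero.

n :  0  1  2  3  4  5  6  7  8  9 10 11 12 13 14 15 16 17 18
G :  0  0  1  1  2  2  3  3  0  0  1  1  2  2  3  3  0  0  1
P-positions are exactly the n with G(n) = 0.

0, 1, 8, 9, 16, 17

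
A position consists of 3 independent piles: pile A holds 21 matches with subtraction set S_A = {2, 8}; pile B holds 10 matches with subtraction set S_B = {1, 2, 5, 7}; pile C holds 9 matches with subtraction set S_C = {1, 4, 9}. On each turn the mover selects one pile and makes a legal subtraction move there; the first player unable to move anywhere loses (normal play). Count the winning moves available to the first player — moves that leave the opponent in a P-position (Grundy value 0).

3

Pile A, S = {2, 8}:
n :  0  1  2  3  4  5  6  7  8  9 10 11 12 13 14 15 16 17 18 19 20 21
G :  0  0  1  1  0  0  1  1  2  2  0  0  1  1  0  0  1  1  2  2  0  0
G_A(21) = 0.
Pile B, S = {1, 2, 5, 7}:
n :  0  1  2  3  4  5  6  7  8  9 10
G :  0  1  2  0  1  2  0  1  2  0  1
G_B(10) = 1.
Pile C, S = {1, 4, 9}:
n : 0 1 2 3 4 5 6 7 8 9
G : 0 1 0 1 2 0 1 0 1 2
G_C(9) = 2.
Combined Grundy value = 0 ⊕ 1 ⊕ 2 = 3.
A winning move leaves total XOR = 0, i.e. changes one component's Grundy value g to g ⊕ X where X is the current total.
Pile A: need g' = 0⊕3 = 3. Options: 21−2→G=2, 21−8→G=1. Hits: 0.
Pile B: need g' = 1⊕3 = 2. Options: 10−1→G=0, 10−2→G=2, 10−5→G=2, 10−7→G=0. Hits: 2.
Pile C: need g' = 2⊕3 = 1. Options: 9−1→G=1, 9−4→G=0, 9−9→G=0. Hits: 1.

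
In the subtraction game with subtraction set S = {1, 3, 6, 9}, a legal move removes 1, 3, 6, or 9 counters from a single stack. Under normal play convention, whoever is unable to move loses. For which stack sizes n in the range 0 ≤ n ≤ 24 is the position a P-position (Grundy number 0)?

0, 2, 4, 12, 14, 16, 24

n :  0  1  2  3  4  5  6  7  8  9 10 11 12 13 14 15 16 17 18 19 20 21 22 23 24
G :  0  1  0  1  0  1  2  3  2  3  2  3  0  1  0  1  0  1  2  3  2  3  2  3  0
P-positions are exactly the n with G(n) = 0.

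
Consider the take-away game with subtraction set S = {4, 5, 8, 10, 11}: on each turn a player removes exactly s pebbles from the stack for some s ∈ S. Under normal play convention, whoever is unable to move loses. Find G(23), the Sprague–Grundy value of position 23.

2

n :  0  1  2  3  4  5  6  7  8  9 10 11 12 13 14 15 16 17 18 19 20 21 22 23
G :  0  0  0  0  1  1  1  1  2  2  2  2  3  3  3  0  0  0  0  1  1  1  1  2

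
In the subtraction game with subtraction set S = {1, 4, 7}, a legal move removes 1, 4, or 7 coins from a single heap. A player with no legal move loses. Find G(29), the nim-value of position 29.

0

n :  0  1  2  3  4  5  6  7  8  9 10 11 12 13 14 15 16 17 18 19 20 21 22 23 24 25 26 27 28 29
G :  0  1  0  1  2  0  1  2  0  1  0  1  2  0  1  2  0  1  0  1  2  0  1  2  0  1  0  1  2  0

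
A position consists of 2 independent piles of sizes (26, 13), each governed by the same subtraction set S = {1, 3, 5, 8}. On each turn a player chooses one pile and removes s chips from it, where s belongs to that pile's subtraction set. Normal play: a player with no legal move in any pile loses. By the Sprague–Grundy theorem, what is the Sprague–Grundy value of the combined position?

0

All piles use S = {1, 3, 5, 8}:
n :  0  1  2  3  4  5  6  7  8  9 10 11 12 13 14 15 16 17 18 19 20 21 22 23 24 25 26
G :  0  1  0  1  0  1  0  1  2  3  2  3  2  0  1  0  1  0  1  0  1  2  3  2  3  2  0
Pile A: G(26) = 0.
Pile B: G(13) = 0.
Combined Grundy value = 0 ⊕ 0 = 0.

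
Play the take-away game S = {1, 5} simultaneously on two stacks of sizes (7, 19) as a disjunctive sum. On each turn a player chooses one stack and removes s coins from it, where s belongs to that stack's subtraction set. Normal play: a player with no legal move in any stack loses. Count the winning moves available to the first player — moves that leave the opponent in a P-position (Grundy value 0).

0

All stacks use S = {1, 5}:
n :  0  1  2  3  4  5  6  7  8  9 10 11 12 13 14 15 16 17 18 19
G :  0  1  0  1  0  1  0  1  0  1  0  1  0  1  0  1  0  1  0  1
Stack A: G(7) = 1.
Stack B: G(19) = 1.
Combined Grundy value = 1 ⊕ 1 = 0.
A winning move leaves total XOR = 0, i.e. changes one component's Grundy value g to g ⊕ X where X is the current total.
Stack A: target g' = 1⊕0 = 1, but every legal move changes the Grundy value (mex property), so 0 moves.
Stack B: target g' = 1⊕0 = 1, but every legal move changes the Grundy value (mex property), so 0 moves.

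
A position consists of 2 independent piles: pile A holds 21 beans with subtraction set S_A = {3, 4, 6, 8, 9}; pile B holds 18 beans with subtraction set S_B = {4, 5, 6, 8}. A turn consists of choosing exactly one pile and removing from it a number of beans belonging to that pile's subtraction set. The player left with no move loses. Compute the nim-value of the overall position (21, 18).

2

Pile A, S = {3, 4, 6, 8, 9}:
n :  0  1  2  3  4  5  6  7  8  9 10 11 12 13 14 15 16 17 18 19 20 21
G :  0  0  0  1  1  1  2  2  2  3  3  3  0  0  0  1  1  1  2  2  2  3
G_A(21) = 3.
Pile B, S = {4, 5, 6, 8}:
n :  0  1  2  3  4  5  6  7  8  9 10 11 12 13 14 15 16 17 18
G :  0  0  0  0  1  1  1  1  2  2  2  2  0  0  0  0  1  1  1
G_B(18) = 1.
Combined Grundy value = 3 ⊕ 1 = 2.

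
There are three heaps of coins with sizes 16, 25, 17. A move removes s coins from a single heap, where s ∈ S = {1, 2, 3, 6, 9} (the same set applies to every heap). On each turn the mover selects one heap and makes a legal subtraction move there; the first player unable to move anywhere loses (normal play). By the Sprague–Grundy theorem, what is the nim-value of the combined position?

All heaps use S = {1, 2, 3, 6, 9}:
n :  0  1  2  3  4  5  6  7  8  9 10 11 12 13 14 15 16 17 18 19 20 21 22 23 24 25
G :  0  1  2  3  0  1  2  3  0  1  2  3  0  1  2  3  0  1  2  3  0  1  2  3  0  1
Heap A: G(16) = 0.
Heap B: G(25) = 1.
Heap C: G(17) = 1.
Combined Grundy value = 0 ⊕ 1 ⊕ 1 = 0.

0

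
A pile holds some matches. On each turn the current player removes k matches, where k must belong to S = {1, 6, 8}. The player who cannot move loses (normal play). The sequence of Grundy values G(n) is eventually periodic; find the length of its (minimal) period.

7

n :  0  1  2  3  4  5  6  7  8  9 10 11 12 13 14 15 16
G :  0  1  0  1  0  1  2  0  1  0  1  0  1  2  0  1  0
G(n+7) = G(n) holds for n = 0,…,7 (a full window of length max(S) = 8), so the sequence is purely periodic with period 7.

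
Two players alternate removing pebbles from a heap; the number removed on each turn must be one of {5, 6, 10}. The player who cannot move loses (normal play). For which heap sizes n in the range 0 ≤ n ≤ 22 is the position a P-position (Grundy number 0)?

0, 1, 2, 3, 4, 15, 16, 17, 18, 19

G(0) = 0
G(1) = mex{} = 0
G(2) = mex{} = 0
G(3) = mex{} = 0
G(4) = mex{} = 0
G(5) = mex{0} = 1
G(6) = mex{0,0} = 1
G(7) = mex{0,0} = 1
G(8) = mex{0,0} = 1
G(9) = mex{0,0} = 1
G(10) = mex{1,0,0} = 2
G(11) = mex{1,1,0} = 2
G(12) = mex{1,1,0} = 2
G(13) = mex{1,1,0} = 2
G(14) = mex{1,1,0} = 2
G(15) = mex{2,1,1} = 0
G(16) = mex{2,2,1} = 0
G(17) = mex{2,2,1} = 0
G(18) = mex{2,2,1} = 0
G(19) = mex{2,2,1} = 0
G(20) = mex{0,2,2} = 1
G(21) = mex{0,0,2} = 1
G(22) = mex{0,0,2} = 1
P-positions are exactly the n with G(n) = 0.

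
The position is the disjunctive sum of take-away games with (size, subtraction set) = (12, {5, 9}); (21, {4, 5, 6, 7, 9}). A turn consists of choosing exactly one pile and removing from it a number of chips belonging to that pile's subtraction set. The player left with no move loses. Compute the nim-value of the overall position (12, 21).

Pile A, S = {5, 9}:
n :  0  1  2  3  4  5  6  7  8  9 10 11 12
G :  0  0  0  0  0  1  1  1  1  1  2  2  2
G_A(12) = 2.
Pile B, S = {4, 5, 6, 7, 9}:
n :  0  1  2  3  4  5  6  7  8  9 10 11 12 13 14 15 16 17 18 19 20 21
G :  0  0  0  0  1  1  1  1  2  2  2  2  3  0  0  0  0  1  1  1  1  2
G_B(21) = 2.
Combined Grundy value = 2 ⊕ 2 = 0.

0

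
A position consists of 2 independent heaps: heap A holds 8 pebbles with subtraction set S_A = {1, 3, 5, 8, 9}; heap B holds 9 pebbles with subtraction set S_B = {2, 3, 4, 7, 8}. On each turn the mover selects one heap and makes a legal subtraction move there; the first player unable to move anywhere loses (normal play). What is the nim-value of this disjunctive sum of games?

6

Heap A, S = {1, 3, 5, 8, 9}:
n : 0 1 2 3 4 5 6 7 8
G : 0 1 0 1 0 1 0 1 2
G_A(8) = 2.
Heap B, S = {2, 3, 4, 7, 8}:
n : 0 1 2 3 4 5 6 7 8 9
G : 0 0 1 1 2 2 0 3 1 4
G_B(9) = 4.
Combined Grundy value = 2 ⊕ 4 = 6.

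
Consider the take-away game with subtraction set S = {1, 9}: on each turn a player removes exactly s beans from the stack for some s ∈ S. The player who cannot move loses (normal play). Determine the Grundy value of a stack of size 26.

0

n :  0  1  2  3  4  5  6  7  8  9 10 11 12 13 14 15 16 17 18 19 20 21 22 23 24 25 26
G :  0  1  0  1  0  1  0  1  0  1  0  1  0  1  0  1  0  1  0  1  0  1  0  1  0  1  0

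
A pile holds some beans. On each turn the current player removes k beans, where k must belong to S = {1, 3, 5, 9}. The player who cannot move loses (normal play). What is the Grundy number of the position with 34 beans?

n :  0  1  2  3  4  5  6  7  8  9 10 11 12 13 14 15 16 17 18 19 20 21 22 23 24 25 26 27 28 29 30 31 32 33 34
G :  0  1  0  1  0  1  0  1  0  1  0  1  0  1  0  1  0  1  0  1  0  1  0  1  0  1  0  1  0  1  0  1  0  1  0

0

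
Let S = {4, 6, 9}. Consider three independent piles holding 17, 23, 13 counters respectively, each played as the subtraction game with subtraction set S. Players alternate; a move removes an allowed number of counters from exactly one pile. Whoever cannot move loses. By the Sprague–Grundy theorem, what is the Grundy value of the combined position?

All piles use S = {4, 6, 9}:
G(0) = 0
G(1) = mex{} = 0
G(2) = mex{} = 0
G(3) = mex{} = 0
G(4) = mex{0} = 1
G(5) = mex{0} = 1
G(6) = mex{0,0} = 1
G(7) = mex{0,0} = 1
G(8) = mex{1,0} = 2
G(9) = mex{1,0,0} = 2
G(10) = mex{1,1,0} = 2
G(11) = mex{1,1,0} = 2
G(12) = mex{2,1,0} = 3
G(13) = mex{2,1,1} = 0
G(14) = mex{2,2,1} = 0
G(15) = mex{2,2,1} = 0
G(16) = mex{3,2,1} = 0
G(17) = mex{0,2,2} = 1
G(18) = mex{0,3,2} = 1
G(19) = mex{0,0,2} = 1
G(20) = mex{0,0,2} = 1
G(21) = mex{1,0,3} = 2
G(22) = mex{1,0,0} = 2
G(23) = mex{1,1,0} = 2
Pile A: G(17) = 1.
Pile B: G(23) = 2.
Pile C: G(13) = 0.
Combined Grundy value = 1 ⊕ 2 ⊕ 0 = 3.

3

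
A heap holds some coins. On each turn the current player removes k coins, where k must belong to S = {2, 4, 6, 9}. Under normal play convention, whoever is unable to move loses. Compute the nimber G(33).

3

G(0) = 0
G(1) = mex{} = 0
G(2) = mex{0} = 1
G(3) = mex{0} = 1
G(4) = mex{1,0} = 2
G(5) = mex{1,0} = 2
G(6) = mex{2,1,0} = 3
G(7) = mex{2,1,0} = 3
G(8) = mex{3,2,1} = 0
G(9) = mex{3,2,1,0} = 4
G(10) = mex{0,3,2,0} = 1
G(11) = mex{4,3,2,1} = 0
G(12) = mex{1,0,3,1} = 2
G(13) = mex{0,4,3,2} = 1
G(14) = mex{2,1,0,2} = 3
G(15) = mex{1,0,4,3} = 2
G(16) = mex{3,2,1,3} = 0
G(17) = mex{2,1,0,0} = 3
G(18) = mex{0,3,2,4} = 1
G(19) = mex{3,2,1,1} = 0
G(20) = mex{1,0,3,0} = 2
G(21) = mex{0,3,2,2} = 1
G(22) = mex{2,1,0,1} = 3
G(23) = mex{1,0,3,3} = 2
G(24) = mex{3,2,1,2} = 0
G(25) = mex{2,1,0,0} = 3
G(26) = mex{0,3,2,3} = 1
G(27) = mex{3,2,1,1} = 0
G(28) = mex{1,0,3,0} = 2
G(29) = mex{0,3,2,2} = 1
G(30) = mex{2,1,0,1} = 3
G(31) = mex{1,0,3,3} = 2
G(32) = mex{3,2,1,2} = 0
G(33) = mex{2,1,0,0} = 3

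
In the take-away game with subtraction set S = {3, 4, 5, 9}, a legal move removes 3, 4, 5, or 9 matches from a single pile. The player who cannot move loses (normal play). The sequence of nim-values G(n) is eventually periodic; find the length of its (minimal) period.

14

G(0) = 0
G(1) = mex{} = 0
G(2) = mex{} = 0
G(3) = mex{0} = 1
G(4) = mex{0,0} = 1
G(5) = mex{0,0,0} = 1
G(6) = mex{1,0,0} = 2
G(7) = mex{1,1,0} = 2
G(8) = mex{1,1,1} = 0
G(9) = mex{2,1,1,0} = 3
G(10) = mex{2,2,1,0} = 3
G(11) = mex{0,2,2,0} = 1
G(12) = mex{3,0,2,1} = 4
G(13) = mex{3,3,0,1} = 2
G(14) = mex{1,3,3,1} = 0
G(15) = mex{4,1,3,2} = 0
G(16) = mex{2,4,1,2} = 0
G(17) = mex{0,2,4,0} = 1
G(18) = mex{0,0,2,3} = 1
G(19) = mex{0,0,0,3} = 1
G(20) = mex{1,0,0,1} = 2
G(21) = mex{1,1,0,4} = 2
G(22) = mex{1,1,1,2} = 0
G(23) = mex{2,1,1,0} = 3
G(24) = mex{2,2,1,0} = 3
G(25) = mex{0,2,2,0} = 1
G(26) = mex{3,0,2,1} = 4
G(27) = mex{3,3,0,1} = 2
G(28) = mex{1,3,3,1} = 0
G(29) = mex{4,1,3,2} = 0
G(n+14) = G(n) holds for n = 0,…,8 (a full window of length max(S) = 9), so the sequence is purely periodic with period 14.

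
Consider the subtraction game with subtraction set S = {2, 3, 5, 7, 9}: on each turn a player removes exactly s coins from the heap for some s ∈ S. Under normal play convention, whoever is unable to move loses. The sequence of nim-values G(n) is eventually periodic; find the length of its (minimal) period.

G(0) = 0
G(1) = mex{} = 0
G(2) = mex{0} = 1
G(3) = mex{0,0} = 1
G(4) = mex{1,0} = 2
G(5) = mex{1,1,0} = 2
G(6) = mex{2,1,0} = 3
G(7) = mex{2,2,1,0} = 3
G(8) = mex{3,2,1,0} = 4
G(9) = mex{3,3,2,1,0} = 4
G(10) = mex{4,3,2,1,0} = 5
G(11) = mex{4,4,3,2,1} = 0
G(12) = mex{5,4,3,2,1} = 0
G(13) = mex{0,5,4,3,2} = 1
G(14) = mex{0,0,4,3,2} = 1
G(15) = mex{1,0,5,4,3} = 2
G(16) = mex{1,1,0,4,3} = 2
G(17) = mex{2,1,0,5,4} = 3
G(18) = mex{2,2,1,0,4} = 3
G(19) = mex{3,2,1,0,5} = 4
G(20) = mex{3,3,2,1,0} = 4
G(21) = mex{4,3,2,1,0} = 5
G(22) = mex{4,4,3,2,1} = 0
G(23) = mex{5,4,3,2,1} = 0
G(n+11) = G(n) holds for n = 0,…,8 (a full window of length max(S) = 9), so the sequence is purely periodic with period 11.

11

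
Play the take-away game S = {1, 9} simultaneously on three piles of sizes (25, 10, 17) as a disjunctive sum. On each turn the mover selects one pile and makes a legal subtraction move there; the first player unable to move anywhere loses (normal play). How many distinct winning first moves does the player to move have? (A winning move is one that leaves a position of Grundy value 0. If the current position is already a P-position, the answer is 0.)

All piles use S = {1, 9}:
n :  0  1  2  3  4  5  6  7  8  9 10 11 12 13 14 15 16 17 18 19 20 21 22 23 24 25
G :  0  1  0  1  0  1  0  1  0  1  0  1  0  1  0  1  0  1  0  1  0  1  0  1  0  1
Pile A: G(25) = 1.
Pile B: G(10) = 0.
Pile C: G(17) = 1.
Combined Grundy value = 1 ⊕ 0 ⊕ 1 = 0.
A winning move leaves total XOR = 0, i.e. changes one component's Grundy value g to g ⊕ X where X is the current total.
Pile A: target g' = 1⊕0 = 1, but every legal move changes the Grundy value (mex property), so 0 moves.
Pile B: target g' = 0⊕0 = 0, but every legal move changes the Grundy value (mex property), so 0 moves.
Pile C: target g' = 1⊕0 = 1, but every legal move changes the Grundy value (mex property), so 0 moves.

0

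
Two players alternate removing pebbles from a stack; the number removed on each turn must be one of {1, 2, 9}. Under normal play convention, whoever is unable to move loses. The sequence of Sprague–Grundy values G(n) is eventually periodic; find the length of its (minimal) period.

10

G(0) = 0
G(1) = mex{0} = 1
G(2) = mex{1,0} = 2
G(3) = mex{2,1} = 0
G(4) = mex{0,2} = 1
G(5) = mex{1,0} = 2
G(6) = mex{2,1} = 0
G(7) = mex{0,2} = 1
G(8) = mex{1,0} = 2
G(9) = mex{2,1,0} = 3
G(10) = mex{3,2,1} = 0
G(11) = mex{0,3,2} = 1
G(12) = mex{1,0,0} = 2
G(13) = mex{2,1,1} = 0
G(14) = mex{0,2,2} = 1
G(15) = mex{1,0,0} = 2
G(16) = mex{2,1,1} = 0
G(17) = mex{0,2,2} = 1
G(18) = mex{1,0,3} = 2
G(19) = mex{2,1,0} = 3
G(20) = mex{3,2,1} = 0
G(21) = mex{0,3,2} = 1
G(n+10) = G(n) holds for n = 0,…,8 (a full window of length max(S) = 9), so the sequence is purely periodic with period 10.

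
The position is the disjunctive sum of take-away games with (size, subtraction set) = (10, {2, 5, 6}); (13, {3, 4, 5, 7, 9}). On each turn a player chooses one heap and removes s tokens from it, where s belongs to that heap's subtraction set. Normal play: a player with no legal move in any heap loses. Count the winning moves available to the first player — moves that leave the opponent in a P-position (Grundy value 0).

Heap A, S = {2, 5, 6}:
n :  0  1  2  3  4  5  6  7  8  9 10
G :  0  0  1  1  0  2  1  3  0  2  1
G_A(10) = 1.
Heap B, S = {3, 4, 5, 7, 9}:
G(0) = 0
G(1) = mex{} = 0
G(2) = mex{} = 0
G(3) = mex{0} = 1
G(4) = mex{0,0} = 1
G(5) = mex{0,0,0} = 1
G(6) = mex{1,0,0} = 2
G(7) = mex{1,1,0,0} = 2
G(8) = mex{1,1,1,0} = 2
G(9) = mex{2,1,1,0,0} = 3
G(10) = mex{2,2,1,1,0} = 3
G(11) = mex{2,2,2,1,0} = 3
G(12) = mex{3,2,2,1,1} = 0
G(13) = mex{3,3,2,2,1} = 0
G_B(13) = 0.
Combined Grundy value = 1 ⊕ 0 = 1.
A winning move leaves total XOR = 0, i.e. changes one component's Grundy value g to g ⊕ X where X is the current total.
Heap A: need g' = 1⊕1 = 0. Options: 10−2→G=0, 10−5→G=2, 10−6→G=0. Hits: 2.
Heap B: need g' = 0⊕1 = 1. Options: 13−3→G=3, 13−4→G=3, 13−5→G=2, 13−7→G=2, 13−9→G=1. Hits: 1.

3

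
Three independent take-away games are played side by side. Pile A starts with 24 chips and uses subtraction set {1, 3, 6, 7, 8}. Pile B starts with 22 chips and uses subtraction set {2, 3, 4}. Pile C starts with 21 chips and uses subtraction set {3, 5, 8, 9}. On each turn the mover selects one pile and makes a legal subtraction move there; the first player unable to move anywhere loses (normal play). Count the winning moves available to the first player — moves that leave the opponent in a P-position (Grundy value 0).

5

Pile A, S = {1, 3, 6, 7, 8}:
n :  0  1  2  3  4  5  6  7  8  9 10 11 12 13 14 15 16 17 18 19 20 21 22 23 24
G :  0  1  0  1  0  1  2  3  2  3  2  3  4  0  1  0  1  0  1  2  3  2  3  2  3
G_A(24) = 3.
Pile B, S = {2, 3, 4}:
n :  0  1  2  3  4  5  6  7  8  9 10 11 12 13 14 15 16 17 18 19 20 21 22
G :  0  0  1  1  2  2  0  0  1  1  2  2  0  0  1  1  2  2  0  0  1  1  2
G_B(22) = 2.
Pile C, S = {3, 5, 8, 9}:
G(0) = 0
G(1) = mex{} = 0
G(2) = mex{} = 0
G(3) = mex{0} = 1
G(4) = mex{0} = 1
G(5) = mex{0,0} = 1
G(6) = mex{1,0} = 2
G(7) = mex{1,0} = 2
G(8) = mex{1,1,0} = 2
G(9) = mex{2,1,0,0} = 3
G(10) = mex{2,1,0,0} = 3
G(11) = mex{2,2,1,0} = 3
G(12) = mex{3,2,1,1} = 0
G(13) = mex{3,2,1,1} = 0
G(14) = mex{3,3,2,1} = 0
G(15) = mex{0,3,2,2} = 1
G(16) = mex{0,3,2,2} = 1
G(17) = mex{0,0,3,2} = 1
G(18) = mex{1,0,3,3} = 2
G(19) = mex{1,0,3,3} = 2
G(20) = mex{1,1,0,3} = 2
G(21) = mex{2,1,0,0} = 3
G_C(21) = 3.
Combined Grundy value = 3 ⊕ 2 ⊕ 3 = 2.
A winning move leaves total XOR = 0, i.e. changes one component's Grundy value g to g ⊕ X where X is the current total.
Pile A: need g' = 3⊕2 = 1. Options: 24−1→G=2, 24−3→G=2, 24−6→G=1, 24−7→G=0, 24−8→G=1. Hits: 2.
Pile B: need g' = 2⊕2 = 0. Options: 22−2→G=1, 22−3→G=0, 22−4→G=0. Hits: 2.
Pile C: need g' = 3⊕2 = 1. Options: 21−3→G=2, 21−5→G=1, 21−8→G=0, 21−9→G=0. Hits: 1.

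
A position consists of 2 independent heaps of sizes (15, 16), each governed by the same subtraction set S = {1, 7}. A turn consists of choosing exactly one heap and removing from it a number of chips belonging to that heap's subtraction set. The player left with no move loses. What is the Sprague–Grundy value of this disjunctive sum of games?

All heaps use S = {1, 7}:
n :  0  1  2  3  4  5  6  7  8  9 10 11 12 13 14 15 16
G :  0  1  0  1  0  1  0  1  0  1  0  1  0  1  0  1  0
Heap A: G(15) = 1.
Heap B: G(16) = 0.
Combined Grundy value = 1 ⊕ 0 = 1.

1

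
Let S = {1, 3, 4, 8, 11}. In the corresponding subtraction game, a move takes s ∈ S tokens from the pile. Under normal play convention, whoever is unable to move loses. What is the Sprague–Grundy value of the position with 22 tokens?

n :  0  1  2  3  4  5  6  7  8  9 10 11 12 13 14 15 16 17 18 19 20 21 22
G :  0  1  0  1  2  3  2  0  1  0  1  2  3  2  0  1  0  1  2  3  2  0  1

1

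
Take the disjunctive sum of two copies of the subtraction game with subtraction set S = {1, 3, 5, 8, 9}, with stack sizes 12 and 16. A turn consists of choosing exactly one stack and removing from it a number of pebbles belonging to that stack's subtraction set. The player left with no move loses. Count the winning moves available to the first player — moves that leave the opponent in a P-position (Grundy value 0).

2

All stacks use S = {1, 3, 5, 8, 9}:
G(0) = 0
G(1) = mex{0} = 1
G(2) = mex{1} = 0
G(3) = mex{0,0} = 1
G(4) = mex{1,1} = 0
G(5) = mex{0,0,0} = 1
G(6) = mex{1,1,1} = 0
G(7) = mex{0,0,0} = 1
G(8) = mex{1,1,1,0} = 2
G(9) = mex{2,0,0,1,0} = 3
G(10) = mex{3,1,1,0,1} = 2
G(11) = mex{2,2,0,1,0} = 3
G(12) = mex{3,3,1,0,1} = 2
G(13) = mex{2,2,2,1,0} = 3
G(14) = mex{3,3,3,0,1} = 2
G(15) = mex{2,2,2,1,0} = 3
G(16) = mex{3,3,3,2,1} = 0
Stack A: G(12) = 2.
Stack B: G(16) = 0.
Combined Grundy value = 2 ⊕ 0 = 2.
A winning move leaves total XOR = 0, i.e. changes one component's Grundy value g to g ⊕ X where X is the current total.
Stack A: need g' = 2⊕2 = 0. Options: 12−1→G=3, 12−3→G=3, 12−5→G=1, 12−8→G=0, 12−9→G=1. Hits: 1.
Stack B: need g' = 0⊕2 = 2. Options: 16−1→G=3, 16−3→G=3, 16−5→G=3, 16−8→G=2, 16−9→G=1. Hits: 1.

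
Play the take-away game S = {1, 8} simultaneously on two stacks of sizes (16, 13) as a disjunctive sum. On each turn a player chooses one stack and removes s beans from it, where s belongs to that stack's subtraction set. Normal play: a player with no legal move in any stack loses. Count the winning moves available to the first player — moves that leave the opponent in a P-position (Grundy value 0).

All stacks use S = {1, 8}:
n :  0  1  2  3  4  5  6  7  8  9 10 11 12 13 14 15 16
G :  0  1  0  1  0  1  0  1  2  0  1  0  1  0  1  0  1
Stack A: G(16) = 1.
Stack B: G(13) = 0.
Combined Grundy value = 1 ⊕ 0 = 1.
A winning move leaves total XOR = 0, i.e. changes one component's Grundy value g to g ⊕ X where X is the current total.
Stack A: need g' = 1⊕1 = 0. Options: 16−1→G=0, 16−8→G=2. Hits: 1.
Stack B: need g' = 0⊕1 = 1. Options: 13−1→G=1, 13−8→G=1. Hits: 2.

3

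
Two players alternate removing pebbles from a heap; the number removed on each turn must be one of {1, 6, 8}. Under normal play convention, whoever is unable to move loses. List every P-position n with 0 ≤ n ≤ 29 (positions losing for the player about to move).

0, 2, 4, 7, 9, 11, 14, 16, 18, 21, 23, 25, 28

G(0) = 0
G(1) = mex{0} = 1
G(2) = mex{1} = 0
G(3) = mex{0} = 1
G(4) = mex{1} = 0
G(5) = mex{0} = 1
G(6) = mex{1,0} = 2
G(7) = mex{2,1} = 0
G(8) = mex{0,0,0} = 1
G(9) = mex{1,1,1} = 0
G(10) = mex{0,0,0} = 1
G(11) = mex{1,1,1} = 0
G(12) = mex{0,2,0} = 1
G(13) = mex{1,0,1} = 2
G(14) = mex{2,1,2} = 0
G(15) = mex{0,0,0} = 1
G(16) = mex{1,1,1} = 0
G(17) = mex{0,0,0} = 1
G(18) = mex{1,1,1} = 0
G(19) = mex{0,2,0} = 1
G(20) = mex{1,0,1} = 2
G(21) = mex{2,1,2} = 0
G(22) = mex{0,0,0} = 1
G(23) = mex{1,1,1} = 0
G(24) = mex{0,0,0} = 1
G(25) = mex{1,1,1} = 0
G(26) = mex{0,2,0} = 1
G(27) = mex{1,0,1} = 2
G(28) = mex{2,1,2} = 0
G(29) = mex{0,0,0} = 1
P-positions are exactly the n with G(n) = 0.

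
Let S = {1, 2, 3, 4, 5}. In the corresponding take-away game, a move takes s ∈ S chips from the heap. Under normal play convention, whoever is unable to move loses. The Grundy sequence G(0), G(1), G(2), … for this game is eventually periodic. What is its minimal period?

n :  0  1  2  3  4  5  6  7  8  9 10 11 12 13 14
G :  0  1  2  3  4  5  0  1  2  3  4  5  0  1  2
G(n+6) = G(n) holds for n = 0,…,4 (a full window of length max(S) = 5), so the sequence is purely periodic with period 6.

6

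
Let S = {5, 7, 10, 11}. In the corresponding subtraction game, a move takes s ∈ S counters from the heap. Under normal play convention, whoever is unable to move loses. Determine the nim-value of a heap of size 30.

2

G(0) = 0
G(1) = mex{} = 0
G(2) = mex{} = 0
G(3) = mex{} = 0
G(4) = mex{} = 0
G(5) = mex{0} = 1
G(6) = mex{0} = 1
G(7) = mex{0,0} = 1
G(8) = mex{0,0} = 1
G(9) = mex{0,0} = 1
G(10) = mex{1,0,0} = 2
G(11) = mex{1,0,0,0} = 2
G(12) = mex{1,1,0,0} = 2
G(13) = mex{1,1,0,0} = 2
G(14) = mex{1,1,0,0} = 2
G(15) = mex{2,1,1,0} = 3
G(16) = mex{2,1,1,1} = 0
G(17) = mex{2,2,1,1} = 0
G(18) = mex{2,2,1,1} = 0
G(19) = mex{2,2,1,1} = 0
G(20) = mex{3,2,2,1} = 0
G(21) = mex{0,2,2,2} = 1
G(22) = mex{0,3,2,2} = 1
G(23) = mex{0,0,2,2} = 1
G(24) = mex{0,0,2,2} = 1
G(25) = mex{0,0,3,2} = 1
G(26) = mex{1,0,0,3} = 2
G(27) = mex{1,0,0,0} = 2
G(28) = mex{1,1,0,0} = 2
G(29) = mex{1,1,0,0} = 2
G(30) = mex{1,1,0,0} = 2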